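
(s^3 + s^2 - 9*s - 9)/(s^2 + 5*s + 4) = (s^2 - 9)/(s + 4)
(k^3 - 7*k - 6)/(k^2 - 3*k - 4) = (k^2 - k - 6)/(k - 4)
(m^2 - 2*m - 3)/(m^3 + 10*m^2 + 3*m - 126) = (m + 1)/(m^2 + 13*m + 42)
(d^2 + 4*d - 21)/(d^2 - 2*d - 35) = (-d^2 - 4*d + 21)/(-d^2 + 2*d + 35)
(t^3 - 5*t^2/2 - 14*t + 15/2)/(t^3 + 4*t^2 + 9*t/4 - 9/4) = 2*(t - 5)/(2*t + 3)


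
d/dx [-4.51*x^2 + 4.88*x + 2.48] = 4.88 - 9.02*x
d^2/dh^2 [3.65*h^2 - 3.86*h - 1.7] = 7.30000000000000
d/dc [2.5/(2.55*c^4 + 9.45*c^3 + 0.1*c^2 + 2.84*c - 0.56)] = (-25.5*c^3 - 70.875*c^2 - 0.5*c - 7.1)/(2.55*c^4 + 9.45*c^3 + 0.1*c^2 + 2.84*c - 0.56)^2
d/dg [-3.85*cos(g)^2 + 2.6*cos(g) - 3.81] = (7.7*cos(g) - 2.6)*sin(g)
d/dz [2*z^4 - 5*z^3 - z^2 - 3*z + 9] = 8*z^3 - 15*z^2 - 2*z - 3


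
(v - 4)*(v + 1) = v^2 - 3*v - 4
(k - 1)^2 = k^2 - 2*k + 1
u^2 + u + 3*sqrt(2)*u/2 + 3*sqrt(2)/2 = (u + 1)*(u + 3*sqrt(2)/2)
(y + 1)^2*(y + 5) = y^3 + 7*y^2 + 11*y + 5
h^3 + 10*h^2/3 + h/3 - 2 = (h - 2/3)*(h + 1)*(h + 3)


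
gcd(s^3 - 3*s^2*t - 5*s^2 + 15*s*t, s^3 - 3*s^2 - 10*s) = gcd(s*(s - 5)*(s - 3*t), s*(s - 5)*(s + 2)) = s^2 - 5*s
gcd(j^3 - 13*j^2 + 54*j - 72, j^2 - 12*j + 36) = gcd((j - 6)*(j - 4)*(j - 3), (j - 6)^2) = j - 6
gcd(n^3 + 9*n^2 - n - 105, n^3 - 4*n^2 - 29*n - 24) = 1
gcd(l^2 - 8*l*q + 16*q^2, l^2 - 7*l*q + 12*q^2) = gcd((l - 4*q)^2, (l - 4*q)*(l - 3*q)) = -l + 4*q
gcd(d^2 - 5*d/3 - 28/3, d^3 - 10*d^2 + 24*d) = d - 4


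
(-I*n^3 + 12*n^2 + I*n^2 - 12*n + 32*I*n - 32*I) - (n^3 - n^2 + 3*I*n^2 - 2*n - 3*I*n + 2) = -n^3 - I*n^3 + 13*n^2 - 2*I*n^2 - 10*n + 35*I*n - 2 - 32*I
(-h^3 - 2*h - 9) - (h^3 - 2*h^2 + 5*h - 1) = -2*h^3 + 2*h^2 - 7*h - 8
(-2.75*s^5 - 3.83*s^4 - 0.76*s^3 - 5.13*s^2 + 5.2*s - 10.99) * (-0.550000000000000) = 1.5125*s^5 + 2.1065*s^4 + 0.418*s^3 + 2.8215*s^2 - 2.86*s + 6.0445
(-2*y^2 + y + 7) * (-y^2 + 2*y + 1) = 2*y^4 - 5*y^3 - 7*y^2 + 15*y + 7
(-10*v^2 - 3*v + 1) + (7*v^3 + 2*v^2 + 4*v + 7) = 7*v^3 - 8*v^2 + v + 8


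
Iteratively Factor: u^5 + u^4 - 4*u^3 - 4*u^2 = (u)*(u^4 + u^3 - 4*u^2 - 4*u) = u*(u + 1)*(u^3 - 4*u) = u*(u - 2)*(u + 1)*(u^2 + 2*u) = u*(u - 2)*(u + 1)*(u + 2)*(u)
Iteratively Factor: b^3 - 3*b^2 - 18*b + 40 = (b + 4)*(b^2 - 7*b + 10) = (b - 5)*(b + 4)*(b - 2)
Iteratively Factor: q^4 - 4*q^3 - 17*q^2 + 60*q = (q + 4)*(q^3 - 8*q^2 + 15*q) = q*(q + 4)*(q^2 - 8*q + 15) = q*(q - 3)*(q + 4)*(q - 5)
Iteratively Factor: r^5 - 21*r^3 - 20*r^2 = (r + 1)*(r^4 - r^3 - 20*r^2) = (r + 1)*(r + 4)*(r^3 - 5*r^2) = (r - 5)*(r + 1)*(r + 4)*(r^2) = r*(r - 5)*(r + 1)*(r + 4)*(r)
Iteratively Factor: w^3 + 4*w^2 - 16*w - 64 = (w + 4)*(w^2 - 16) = (w + 4)^2*(w - 4)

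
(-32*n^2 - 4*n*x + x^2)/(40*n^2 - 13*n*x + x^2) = (4*n + x)/(-5*n + x)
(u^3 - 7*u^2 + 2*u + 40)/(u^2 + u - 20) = (u^2 - 3*u - 10)/(u + 5)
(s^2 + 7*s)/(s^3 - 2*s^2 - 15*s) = (s + 7)/(s^2 - 2*s - 15)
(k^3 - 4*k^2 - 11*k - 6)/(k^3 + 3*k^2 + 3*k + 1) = (k - 6)/(k + 1)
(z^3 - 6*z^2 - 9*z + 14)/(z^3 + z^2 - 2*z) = (z - 7)/z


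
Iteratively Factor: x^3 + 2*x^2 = (x + 2)*(x^2) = x*(x + 2)*(x)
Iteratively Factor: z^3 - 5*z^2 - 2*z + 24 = (z - 3)*(z^2 - 2*z - 8) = (z - 3)*(z + 2)*(z - 4)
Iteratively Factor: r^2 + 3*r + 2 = (r + 1)*(r + 2)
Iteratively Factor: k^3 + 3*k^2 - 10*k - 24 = (k + 2)*(k^2 + k - 12) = (k - 3)*(k + 2)*(k + 4)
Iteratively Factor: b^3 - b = (b - 1)*(b^2 + b) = (b - 1)*(b + 1)*(b)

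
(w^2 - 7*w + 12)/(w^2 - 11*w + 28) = (w - 3)/(w - 7)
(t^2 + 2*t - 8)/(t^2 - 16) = (t - 2)/(t - 4)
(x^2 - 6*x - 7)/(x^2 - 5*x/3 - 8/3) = 3*(x - 7)/(3*x - 8)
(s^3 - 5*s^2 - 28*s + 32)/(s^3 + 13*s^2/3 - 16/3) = 3*(s - 8)/(3*s + 4)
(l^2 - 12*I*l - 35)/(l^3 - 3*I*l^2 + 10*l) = (l - 7*I)/(l*(l + 2*I))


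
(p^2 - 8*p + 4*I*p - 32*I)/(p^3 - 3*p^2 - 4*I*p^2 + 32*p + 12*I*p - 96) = (p - 8)/(p^2 - p*(3 + 8*I) + 24*I)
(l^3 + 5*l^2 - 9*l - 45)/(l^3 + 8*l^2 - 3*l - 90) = (l + 3)/(l + 6)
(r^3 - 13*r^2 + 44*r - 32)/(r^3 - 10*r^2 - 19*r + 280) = (r^2 - 5*r + 4)/(r^2 - 2*r - 35)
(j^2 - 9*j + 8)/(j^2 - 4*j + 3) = (j - 8)/(j - 3)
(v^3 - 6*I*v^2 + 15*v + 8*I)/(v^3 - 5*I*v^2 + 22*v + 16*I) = (v + I)/(v + 2*I)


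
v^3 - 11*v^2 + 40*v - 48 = (v - 4)^2*(v - 3)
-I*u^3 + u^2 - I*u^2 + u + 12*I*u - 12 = (u - 3)*(u + 4)*(-I*u + 1)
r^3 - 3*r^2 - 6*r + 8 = (r - 4)*(r - 1)*(r + 2)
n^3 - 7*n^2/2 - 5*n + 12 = (n - 4)*(n - 3/2)*(n + 2)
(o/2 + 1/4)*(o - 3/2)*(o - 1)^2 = o^4/2 - 3*o^3/2 + 9*o^2/8 + o/4 - 3/8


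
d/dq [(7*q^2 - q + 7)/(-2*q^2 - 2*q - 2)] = 4*(1 - q^2)/(q^4 + 2*q^3 + 3*q^2 + 2*q + 1)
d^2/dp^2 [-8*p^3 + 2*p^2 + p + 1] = 4 - 48*p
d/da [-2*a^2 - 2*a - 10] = -4*a - 2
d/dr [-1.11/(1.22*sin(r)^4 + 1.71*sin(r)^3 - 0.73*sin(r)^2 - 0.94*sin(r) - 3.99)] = (5.4168*sin(r)^3 + 5.6943*sin(r)^2 - 1.6206*sin(r) - 1.0434)*cos(r)/(-1.22*sin(r)^4 - 1.71*sin(r)^3 + 0.73*sin(r)^2 + 0.94*sin(r) + 3.99)^2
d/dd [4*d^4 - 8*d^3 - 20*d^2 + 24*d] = 16*d^3 - 24*d^2 - 40*d + 24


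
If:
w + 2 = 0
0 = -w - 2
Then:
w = -2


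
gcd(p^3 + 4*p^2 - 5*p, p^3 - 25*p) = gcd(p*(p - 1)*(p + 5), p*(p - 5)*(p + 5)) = p^2 + 5*p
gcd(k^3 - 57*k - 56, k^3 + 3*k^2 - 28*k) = k + 7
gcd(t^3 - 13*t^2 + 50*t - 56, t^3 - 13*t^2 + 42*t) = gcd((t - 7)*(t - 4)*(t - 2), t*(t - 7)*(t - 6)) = t - 7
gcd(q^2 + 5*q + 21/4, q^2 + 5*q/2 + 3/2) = q + 3/2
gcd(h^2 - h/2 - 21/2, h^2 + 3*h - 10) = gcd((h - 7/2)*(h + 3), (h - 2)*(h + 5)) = 1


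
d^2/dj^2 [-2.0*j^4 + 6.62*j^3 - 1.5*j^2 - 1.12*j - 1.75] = -24.0*j^2 + 39.72*j - 3.0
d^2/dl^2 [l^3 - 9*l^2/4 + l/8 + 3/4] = 6*l - 9/2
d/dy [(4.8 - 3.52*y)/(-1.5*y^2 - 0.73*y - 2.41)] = (-5.28*y^2 + 14.4*y + 11.9872)/(2.25*y^4 + 2.19*y^3 + 7.7629*y^2 + 3.5186*y + 5.8081)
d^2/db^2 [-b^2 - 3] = -2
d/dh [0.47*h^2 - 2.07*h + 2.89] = 0.94*h - 2.07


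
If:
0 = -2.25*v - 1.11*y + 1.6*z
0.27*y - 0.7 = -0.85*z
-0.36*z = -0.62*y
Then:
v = 0.30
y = 0.40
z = 0.70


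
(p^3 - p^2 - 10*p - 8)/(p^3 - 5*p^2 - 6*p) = (p^2 - 2*p - 8)/(p*(p - 6))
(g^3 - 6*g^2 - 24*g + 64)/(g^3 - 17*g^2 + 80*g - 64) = (g^2 + 2*g - 8)/(g^2 - 9*g + 8)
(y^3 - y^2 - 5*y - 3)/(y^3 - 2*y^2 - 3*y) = (y + 1)/y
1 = 1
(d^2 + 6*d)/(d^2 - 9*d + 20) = d*(d + 6)/(d^2 - 9*d + 20)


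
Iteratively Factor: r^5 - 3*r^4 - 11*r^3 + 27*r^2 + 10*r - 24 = (r - 4)*(r^4 + r^3 - 7*r^2 - r + 6) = (r - 4)*(r + 1)*(r^3 - 7*r + 6) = (r - 4)*(r - 1)*(r + 1)*(r^2 + r - 6) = (r - 4)*(r - 1)*(r + 1)*(r + 3)*(r - 2)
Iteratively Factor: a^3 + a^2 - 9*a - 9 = (a - 3)*(a^2 + 4*a + 3) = (a - 3)*(a + 3)*(a + 1)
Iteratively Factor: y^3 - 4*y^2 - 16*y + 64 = (y + 4)*(y^2 - 8*y + 16) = (y - 4)*(y + 4)*(y - 4)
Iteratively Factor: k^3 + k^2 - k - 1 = (k + 1)*(k^2 - 1) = (k + 1)^2*(k - 1)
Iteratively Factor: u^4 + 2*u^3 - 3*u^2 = (u + 3)*(u^3 - u^2) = (u - 1)*(u + 3)*(u^2) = u*(u - 1)*(u + 3)*(u)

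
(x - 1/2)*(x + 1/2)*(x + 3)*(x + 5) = x^4 + 8*x^3 + 59*x^2/4 - 2*x - 15/4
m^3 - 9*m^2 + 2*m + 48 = (m - 8)*(m - 3)*(m + 2)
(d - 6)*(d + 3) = d^2 - 3*d - 18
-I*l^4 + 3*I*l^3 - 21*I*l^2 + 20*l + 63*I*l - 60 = (l - 3)*(l - 5*I)*(l + 4*I)*(-I*l + 1)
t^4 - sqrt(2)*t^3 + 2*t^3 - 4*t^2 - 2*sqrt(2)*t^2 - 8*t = t*(t + 2)*(t - 2*sqrt(2))*(t + sqrt(2))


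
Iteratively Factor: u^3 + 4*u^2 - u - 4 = (u + 1)*(u^2 + 3*u - 4) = (u - 1)*(u + 1)*(u + 4)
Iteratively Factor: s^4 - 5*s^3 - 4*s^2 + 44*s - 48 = (s - 2)*(s^3 - 3*s^2 - 10*s + 24) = (s - 2)*(s + 3)*(s^2 - 6*s + 8) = (s - 4)*(s - 2)*(s + 3)*(s - 2)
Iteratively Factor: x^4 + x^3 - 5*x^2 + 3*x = (x + 3)*(x^3 - 2*x^2 + x) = (x - 1)*(x + 3)*(x^2 - x) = x*(x - 1)*(x + 3)*(x - 1)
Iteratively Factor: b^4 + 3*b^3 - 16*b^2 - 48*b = (b)*(b^3 + 3*b^2 - 16*b - 48) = b*(b + 3)*(b^2 - 16) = b*(b + 3)*(b + 4)*(b - 4)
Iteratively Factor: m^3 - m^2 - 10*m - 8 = (m - 4)*(m^2 + 3*m + 2) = (m - 4)*(m + 1)*(m + 2)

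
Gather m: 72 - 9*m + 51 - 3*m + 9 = 132 - 12*m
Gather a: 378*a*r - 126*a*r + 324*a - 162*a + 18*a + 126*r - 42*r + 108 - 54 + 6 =a*(252*r + 180) + 84*r + 60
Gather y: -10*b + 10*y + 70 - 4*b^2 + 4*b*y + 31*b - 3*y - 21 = -4*b^2 + 21*b + y*(4*b + 7) + 49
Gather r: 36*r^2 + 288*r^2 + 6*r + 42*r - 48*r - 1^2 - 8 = 324*r^2 - 9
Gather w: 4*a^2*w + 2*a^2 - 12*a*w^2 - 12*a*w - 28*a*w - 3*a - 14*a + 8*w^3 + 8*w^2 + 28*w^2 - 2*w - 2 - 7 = 2*a^2 - 17*a + 8*w^3 + w^2*(36 - 12*a) + w*(4*a^2 - 40*a - 2) - 9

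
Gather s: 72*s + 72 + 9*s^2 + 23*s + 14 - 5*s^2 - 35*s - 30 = 4*s^2 + 60*s + 56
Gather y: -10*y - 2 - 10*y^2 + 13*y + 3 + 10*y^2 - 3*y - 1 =0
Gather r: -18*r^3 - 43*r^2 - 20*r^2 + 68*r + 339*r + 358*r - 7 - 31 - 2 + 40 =-18*r^3 - 63*r^2 + 765*r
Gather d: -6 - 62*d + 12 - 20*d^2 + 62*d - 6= -20*d^2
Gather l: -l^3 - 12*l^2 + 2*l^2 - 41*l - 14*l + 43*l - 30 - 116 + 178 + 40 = -l^3 - 10*l^2 - 12*l + 72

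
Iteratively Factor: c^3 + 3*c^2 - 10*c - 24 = (c + 2)*(c^2 + c - 12) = (c - 3)*(c + 2)*(c + 4)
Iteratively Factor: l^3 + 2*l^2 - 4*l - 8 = (l + 2)*(l^2 - 4) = (l + 2)^2*(l - 2)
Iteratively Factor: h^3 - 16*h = (h - 4)*(h^2 + 4*h) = (h - 4)*(h + 4)*(h)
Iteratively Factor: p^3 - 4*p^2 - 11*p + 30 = (p - 5)*(p^2 + p - 6) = (p - 5)*(p - 2)*(p + 3)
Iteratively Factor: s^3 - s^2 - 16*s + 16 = (s + 4)*(s^2 - 5*s + 4) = (s - 4)*(s + 4)*(s - 1)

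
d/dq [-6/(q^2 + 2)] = 12*q/(q^2 + 2)^2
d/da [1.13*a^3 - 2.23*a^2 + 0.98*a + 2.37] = 3.39*a^2 - 4.46*a + 0.98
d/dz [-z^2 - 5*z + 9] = -2*z - 5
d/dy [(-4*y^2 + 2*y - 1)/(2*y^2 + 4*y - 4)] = (-5*y^2 + 9*y - 1)/(y^4 + 4*y^3 - 8*y + 4)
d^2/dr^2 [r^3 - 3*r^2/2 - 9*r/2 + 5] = 6*r - 3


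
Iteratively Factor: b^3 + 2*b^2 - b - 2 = (b + 2)*(b^2 - 1) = (b - 1)*(b + 2)*(b + 1)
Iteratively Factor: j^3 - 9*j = (j - 3)*(j^2 + 3*j) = j*(j - 3)*(j + 3)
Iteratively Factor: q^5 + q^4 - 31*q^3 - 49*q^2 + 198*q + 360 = (q - 5)*(q^4 + 6*q^3 - q^2 - 54*q - 72) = (q - 5)*(q + 3)*(q^3 + 3*q^2 - 10*q - 24) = (q - 5)*(q + 3)*(q + 4)*(q^2 - q - 6) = (q - 5)*(q - 3)*(q + 3)*(q + 4)*(q + 2)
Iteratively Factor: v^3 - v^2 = (v)*(v^2 - v) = v*(v - 1)*(v)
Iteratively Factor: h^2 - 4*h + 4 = (h - 2)*(h - 2)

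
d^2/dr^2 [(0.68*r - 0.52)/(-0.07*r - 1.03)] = (8.67361737988404e-19*r + 0.103152)/(0.07*r + 1.03)^3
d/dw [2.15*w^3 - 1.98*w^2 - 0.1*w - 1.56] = 6.45*w^2 - 3.96*w - 0.1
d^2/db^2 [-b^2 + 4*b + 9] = -2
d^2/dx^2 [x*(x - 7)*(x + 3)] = 6*x - 8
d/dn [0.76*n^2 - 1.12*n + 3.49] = 1.52*n - 1.12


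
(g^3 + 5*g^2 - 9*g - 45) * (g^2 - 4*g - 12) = g^5 + g^4 - 41*g^3 - 69*g^2 + 288*g + 540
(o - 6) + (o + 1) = 2*o - 5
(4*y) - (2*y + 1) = 2*y - 1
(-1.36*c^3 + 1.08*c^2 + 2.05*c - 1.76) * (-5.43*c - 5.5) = 7.3848*c^4 + 1.6156*c^3 - 17.0715*c^2 - 1.7182*c + 9.68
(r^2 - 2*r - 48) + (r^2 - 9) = 2*r^2 - 2*r - 57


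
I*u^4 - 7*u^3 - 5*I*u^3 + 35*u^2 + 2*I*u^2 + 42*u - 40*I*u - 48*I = (u - 6)*(u - I)*(u + 8*I)*(I*u + I)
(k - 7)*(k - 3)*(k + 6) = k^3 - 4*k^2 - 39*k + 126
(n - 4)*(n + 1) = n^2 - 3*n - 4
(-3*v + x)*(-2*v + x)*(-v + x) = -6*v^3 + 11*v^2*x - 6*v*x^2 + x^3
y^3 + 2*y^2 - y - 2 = (y - 1)*(y + 1)*(y + 2)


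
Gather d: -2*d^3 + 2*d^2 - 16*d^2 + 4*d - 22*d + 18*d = -2*d^3 - 14*d^2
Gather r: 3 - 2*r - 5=-2*r - 2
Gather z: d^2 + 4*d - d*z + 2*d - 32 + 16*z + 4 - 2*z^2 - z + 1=d^2 + 6*d - 2*z^2 + z*(15 - d) - 27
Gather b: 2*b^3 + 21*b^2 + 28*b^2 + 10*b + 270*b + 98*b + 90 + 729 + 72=2*b^3 + 49*b^2 + 378*b + 891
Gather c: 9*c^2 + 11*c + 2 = 9*c^2 + 11*c + 2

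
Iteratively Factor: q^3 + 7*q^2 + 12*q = (q)*(q^2 + 7*q + 12) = q*(q + 4)*(q + 3)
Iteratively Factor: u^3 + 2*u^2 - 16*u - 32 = (u + 2)*(u^2 - 16) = (u + 2)*(u + 4)*(u - 4)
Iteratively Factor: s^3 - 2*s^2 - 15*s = (s + 3)*(s^2 - 5*s) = (s - 5)*(s + 3)*(s)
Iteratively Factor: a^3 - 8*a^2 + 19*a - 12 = (a - 3)*(a^2 - 5*a + 4) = (a - 3)*(a - 1)*(a - 4)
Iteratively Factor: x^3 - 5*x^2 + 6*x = (x)*(x^2 - 5*x + 6) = x*(x - 3)*(x - 2)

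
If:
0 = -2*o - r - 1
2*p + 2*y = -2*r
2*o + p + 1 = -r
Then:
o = y/2 - 1/2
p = 0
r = -y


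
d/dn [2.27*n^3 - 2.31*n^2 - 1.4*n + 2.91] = 6.81*n^2 - 4.62*n - 1.4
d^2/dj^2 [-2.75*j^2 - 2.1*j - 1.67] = -5.50000000000000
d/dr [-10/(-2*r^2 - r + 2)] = 10*(-4*r - 1)/(2*r^2 + r - 2)^2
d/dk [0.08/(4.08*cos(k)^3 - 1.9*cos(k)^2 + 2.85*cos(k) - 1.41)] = (0.9792*cos(k)^2 - 0.304*cos(k) + 0.228)*sin(k)/(4.08*cos(k)^3 - 1.9*cos(k)^2 + 2.85*cos(k) - 1.41)^2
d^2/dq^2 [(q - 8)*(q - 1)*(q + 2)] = 6*q - 14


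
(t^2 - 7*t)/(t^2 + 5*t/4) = 4*(t - 7)/(4*t + 5)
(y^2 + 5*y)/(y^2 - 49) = y*(y + 5)/(y^2 - 49)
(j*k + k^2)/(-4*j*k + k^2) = (-j - k)/(4*j - k)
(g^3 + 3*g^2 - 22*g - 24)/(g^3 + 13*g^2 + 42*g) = (g^2 - 3*g - 4)/(g*(g + 7))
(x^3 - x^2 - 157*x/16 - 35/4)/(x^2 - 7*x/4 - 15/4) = (x^2 - 9*x/4 - 7)/(x - 3)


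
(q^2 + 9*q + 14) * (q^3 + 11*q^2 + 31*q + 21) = q^5 + 20*q^4 + 144*q^3 + 454*q^2 + 623*q + 294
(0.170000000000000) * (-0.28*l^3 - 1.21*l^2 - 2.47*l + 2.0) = -0.0476*l^3 - 0.2057*l^2 - 0.4199*l + 0.34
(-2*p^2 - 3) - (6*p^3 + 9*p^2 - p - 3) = -6*p^3 - 11*p^2 + p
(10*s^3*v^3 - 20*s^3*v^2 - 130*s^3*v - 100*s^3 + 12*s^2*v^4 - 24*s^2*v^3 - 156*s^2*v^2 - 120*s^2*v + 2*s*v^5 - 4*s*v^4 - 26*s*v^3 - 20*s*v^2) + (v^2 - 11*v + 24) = 10*s^3*v^3 - 20*s^3*v^2 - 130*s^3*v - 100*s^3 + 12*s^2*v^4 - 24*s^2*v^3 - 156*s^2*v^2 - 120*s^2*v + 2*s*v^5 - 4*s*v^4 - 26*s*v^3 - 20*s*v^2 + v^2 - 11*v + 24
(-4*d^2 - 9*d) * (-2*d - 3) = 8*d^3 + 30*d^2 + 27*d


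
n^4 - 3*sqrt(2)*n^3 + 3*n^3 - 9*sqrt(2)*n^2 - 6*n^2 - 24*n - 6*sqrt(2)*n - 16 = (n + 1)*(n + 2)*(n - 4*sqrt(2))*(n + sqrt(2))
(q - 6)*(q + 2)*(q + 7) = q^3 + 3*q^2 - 40*q - 84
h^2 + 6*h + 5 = (h + 1)*(h + 5)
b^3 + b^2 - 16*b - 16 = (b - 4)*(b + 1)*(b + 4)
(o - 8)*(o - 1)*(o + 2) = o^3 - 7*o^2 - 10*o + 16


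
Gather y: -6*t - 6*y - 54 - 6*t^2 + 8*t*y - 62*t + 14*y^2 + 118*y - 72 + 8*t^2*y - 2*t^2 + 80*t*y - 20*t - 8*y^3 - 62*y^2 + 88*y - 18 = -8*t^2 - 88*t - 8*y^3 - 48*y^2 + y*(8*t^2 + 88*t + 200) - 144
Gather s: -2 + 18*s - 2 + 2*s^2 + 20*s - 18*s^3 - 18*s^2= -18*s^3 - 16*s^2 + 38*s - 4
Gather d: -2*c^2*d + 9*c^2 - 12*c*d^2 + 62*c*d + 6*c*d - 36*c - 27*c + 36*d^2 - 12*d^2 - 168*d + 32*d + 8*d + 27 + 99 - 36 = 9*c^2 - 63*c + d^2*(24 - 12*c) + d*(-2*c^2 + 68*c - 128) + 90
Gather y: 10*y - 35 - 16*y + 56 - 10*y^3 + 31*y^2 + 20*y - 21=-10*y^3 + 31*y^2 + 14*y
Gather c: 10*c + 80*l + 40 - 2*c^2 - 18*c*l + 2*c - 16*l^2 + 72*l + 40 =-2*c^2 + c*(12 - 18*l) - 16*l^2 + 152*l + 80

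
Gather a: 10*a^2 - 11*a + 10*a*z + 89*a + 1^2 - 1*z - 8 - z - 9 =10*a^2 + a*(10*z + 78) - 2*z - 16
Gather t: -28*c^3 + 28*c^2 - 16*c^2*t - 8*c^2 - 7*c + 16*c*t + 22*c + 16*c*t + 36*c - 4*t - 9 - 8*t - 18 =-28*c^3 + 20*c^2 + 51*c + t*(-16*c^2 + 32*c - 12) - 27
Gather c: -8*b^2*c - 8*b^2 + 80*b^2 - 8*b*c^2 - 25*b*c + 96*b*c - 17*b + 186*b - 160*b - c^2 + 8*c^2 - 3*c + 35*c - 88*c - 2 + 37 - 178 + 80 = 72*b^2 + 9*b + c^2*(7 - 8*b) + c*(-8*b^2 + 71*b - 56) - 63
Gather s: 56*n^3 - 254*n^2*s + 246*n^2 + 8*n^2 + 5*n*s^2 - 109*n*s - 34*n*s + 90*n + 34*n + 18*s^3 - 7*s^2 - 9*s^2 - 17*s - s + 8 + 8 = 56*n^3 + 254*n^2 + 124*n + 18*s^3 + s^2*(5*n - 16) + s*(-254*n^2 - 143*n - 18) + 16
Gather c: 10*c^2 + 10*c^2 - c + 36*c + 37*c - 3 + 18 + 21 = 20*c^2 + 72*c + 36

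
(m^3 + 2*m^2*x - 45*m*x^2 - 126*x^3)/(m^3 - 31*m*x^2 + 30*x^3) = (m^2 - 4*m*x - 21*x^2)/(m^2 - 6*m*x + 5*x^2)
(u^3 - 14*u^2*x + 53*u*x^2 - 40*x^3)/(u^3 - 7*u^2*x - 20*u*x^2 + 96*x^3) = (-u^2 + 6*u*x - 5*x^2)/(-u^2 - u*x + 12*x^2)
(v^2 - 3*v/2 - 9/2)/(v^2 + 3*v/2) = (v - 3)/v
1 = 1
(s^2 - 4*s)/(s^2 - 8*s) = (s - 4)/(s - 8)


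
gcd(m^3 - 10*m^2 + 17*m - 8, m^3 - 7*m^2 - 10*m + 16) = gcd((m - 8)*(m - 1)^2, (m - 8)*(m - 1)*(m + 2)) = m^2 - 9*m + 8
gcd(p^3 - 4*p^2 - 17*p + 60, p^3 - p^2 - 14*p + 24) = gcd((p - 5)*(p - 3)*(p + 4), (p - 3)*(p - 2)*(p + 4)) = p^2 + p - 12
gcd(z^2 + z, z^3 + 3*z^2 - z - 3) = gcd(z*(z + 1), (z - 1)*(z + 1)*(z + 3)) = z + 1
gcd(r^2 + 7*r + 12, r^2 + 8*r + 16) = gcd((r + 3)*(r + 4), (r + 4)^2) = r + 4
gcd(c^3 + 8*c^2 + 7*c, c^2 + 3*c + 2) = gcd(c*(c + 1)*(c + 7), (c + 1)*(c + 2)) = c + 1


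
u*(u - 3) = u^2 - 3*u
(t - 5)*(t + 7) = t^2 + 2*t - 35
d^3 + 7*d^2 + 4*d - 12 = (d - 1)*(d + 2)*(d + 6)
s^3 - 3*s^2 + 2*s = s*(s - 2)*(s - 1)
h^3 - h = h*(h - 1)*(h + 1)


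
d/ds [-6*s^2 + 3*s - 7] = 3 - 12*s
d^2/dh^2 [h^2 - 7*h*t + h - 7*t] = 2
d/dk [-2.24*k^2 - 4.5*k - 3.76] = -4.48*k - 4.5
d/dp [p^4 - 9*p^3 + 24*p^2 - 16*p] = 4*p^3 - 27*p^2 + 48*p - 16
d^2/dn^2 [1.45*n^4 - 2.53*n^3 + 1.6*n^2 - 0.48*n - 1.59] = 17.4*n^2 - 15.18*n + 3.2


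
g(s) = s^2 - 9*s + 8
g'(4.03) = -0.94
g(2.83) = -9.46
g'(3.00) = -3.00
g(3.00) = -10.00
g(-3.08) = 45.21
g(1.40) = -2.64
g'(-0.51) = -10.02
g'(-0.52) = -10.04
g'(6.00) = 3.00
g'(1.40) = -6.20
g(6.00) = -10.00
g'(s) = 2*s - 9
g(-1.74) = 26.69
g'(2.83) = -3.34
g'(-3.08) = -15.16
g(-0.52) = 12.95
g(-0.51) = 12.85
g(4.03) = -12.03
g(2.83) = -9.46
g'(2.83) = -3.34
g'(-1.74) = -12.48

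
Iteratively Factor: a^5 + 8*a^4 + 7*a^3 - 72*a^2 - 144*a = (a)*(a^4 + 8*a^3 + 7*a^2 - 72*a - 144) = a*(a - 3)*(a^3 + 11*a^2 + 40*a + 48) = a*(a - 3)*(a + 4)*(a^2 + 7*a + 12) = a*(a - 3)*(a + 4)^2*(a + 3)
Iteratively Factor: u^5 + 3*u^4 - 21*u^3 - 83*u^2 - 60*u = (u + 1)*(u^4 + 2*u^3 - 23*u^2 - 60*u) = (u - 5)*(u + 1)*(u^3 + 7*u^2 + 12*u) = (u - 5)*(u + 1)*(u + 4)*(u^2 + 3*u) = (u - 5)*(u + 1)*(u + 3)*(u + 4)*(u)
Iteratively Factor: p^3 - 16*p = (p)*(p^2 - 16) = p*(p - 4)*(p + 4)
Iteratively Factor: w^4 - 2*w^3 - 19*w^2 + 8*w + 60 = (w - 2)*(w^3 - 19*w - 30) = (w - 2)*(w + 3)*(w^2 - 3*w - 10) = (w - 5)*(w - 2)*(w + 3)*(w + 2)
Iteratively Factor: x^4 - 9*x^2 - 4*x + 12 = (x + 2)*(x^3 - 2*x^2 - 5*x + 6) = (x - 1)*(x + 2)*(x^2 - x - 6) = (x - 3)*(x - 1)*(x + 2)*(x + 2)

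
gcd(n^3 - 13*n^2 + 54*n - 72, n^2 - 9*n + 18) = n^2 - 9*n + 18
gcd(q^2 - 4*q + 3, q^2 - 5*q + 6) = q - 3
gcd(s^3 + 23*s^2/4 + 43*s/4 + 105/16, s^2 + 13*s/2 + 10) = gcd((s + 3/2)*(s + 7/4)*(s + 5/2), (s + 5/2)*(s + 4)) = s + 5/2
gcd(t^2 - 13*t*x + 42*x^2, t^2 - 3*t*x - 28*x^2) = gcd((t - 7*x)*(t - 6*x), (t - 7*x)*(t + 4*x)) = -t + 7*x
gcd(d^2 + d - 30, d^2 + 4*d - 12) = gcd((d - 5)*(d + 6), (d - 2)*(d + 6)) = d + 6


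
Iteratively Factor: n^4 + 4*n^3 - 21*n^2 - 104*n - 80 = (n + 4)*(n^3 - 21*n - 20) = (n + 1)*(n + 4)*(n^2 - n - 20) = (n - 5)*(n + 1)*(n + 4)*(n + 4)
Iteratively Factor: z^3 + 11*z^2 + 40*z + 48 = (z + 4)*(z^2 + 7*z + 12) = (z + 4)^2*(z + 3)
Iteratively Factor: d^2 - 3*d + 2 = (d - 1)*(d - 2)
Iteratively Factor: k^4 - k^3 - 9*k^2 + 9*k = (k)*(k^3 - k^2 - 9*k + 9) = k*(k + 3)*(k^2 - 4*k + 3) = k*(k - 1)*(k + 3)*(k - 3)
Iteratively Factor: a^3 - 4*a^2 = (a)*(a^2 - 4*a) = a^2*(a - 4)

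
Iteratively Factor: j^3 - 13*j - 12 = (j + 1)*(j^2 - j - 12) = (j - 4)*(j + 1)*(j + 3)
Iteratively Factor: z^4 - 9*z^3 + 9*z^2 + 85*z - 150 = (z - 5)*(z^3 - 4*z^2 - 11*z + 30) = (z - 5)^2*(z^2 + z - 6) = (z - 5)^2*(z + 3)*(z - 2)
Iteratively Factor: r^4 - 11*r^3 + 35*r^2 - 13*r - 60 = (r - 5)*(r^3 - 6*r^2 + 5*r + 12) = (r - 5)*(r + 1)*(r^2 - 7*r + 12) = (r - 5)*(r - 3)*(r + 1)*(r - 4)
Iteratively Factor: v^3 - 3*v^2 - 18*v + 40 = (v - 5)*(v^2 + 2*v - 8) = (v - 5)*(v + 4)*(v - 2)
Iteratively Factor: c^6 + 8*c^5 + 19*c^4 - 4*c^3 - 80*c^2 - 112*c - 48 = (c + 3)*(c^5 + 5*c^4 + 4*c^3 - 16*c^2 - 32*c - 16) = (c + 2)*(c + 3)*(c^4 + 3*c^3 - 2*c^2 - 12*c - 8) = (c + 2)^2*(c + 3)*(c^3 + c^2 - 4*c - 4) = (c + 2)^3*(c + 3)*(c^2 - c - 2) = (c + 1)*(c + 2)^3*(c + 3)*(c - 2)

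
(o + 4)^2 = o^2 + 8*o + 16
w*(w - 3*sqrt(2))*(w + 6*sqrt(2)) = w^3 + 3*sqrt(2)*w^2 - 36*w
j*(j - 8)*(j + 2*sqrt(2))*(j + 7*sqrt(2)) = j^4 - 8*j^3 + 9*sqrt(2)*j^3 - 72*sqrt(2)*j^2 + 28*j^2 - 224*j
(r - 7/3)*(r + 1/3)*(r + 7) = r^3 + 5*r^2 - 133*r/9 - 49/9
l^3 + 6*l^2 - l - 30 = (l - 2)*(l + 3)*(l + 5)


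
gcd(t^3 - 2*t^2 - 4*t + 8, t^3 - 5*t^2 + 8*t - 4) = t^2 - 4*t + 4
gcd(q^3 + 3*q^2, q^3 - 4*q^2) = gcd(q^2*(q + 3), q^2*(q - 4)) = q^2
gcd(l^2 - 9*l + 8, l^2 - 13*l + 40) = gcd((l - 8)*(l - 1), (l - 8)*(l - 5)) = l - 8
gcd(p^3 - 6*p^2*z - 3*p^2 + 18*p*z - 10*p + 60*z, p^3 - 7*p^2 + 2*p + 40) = p^2 - 3*p - 10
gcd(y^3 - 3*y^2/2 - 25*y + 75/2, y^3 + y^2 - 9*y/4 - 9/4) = y - 3/2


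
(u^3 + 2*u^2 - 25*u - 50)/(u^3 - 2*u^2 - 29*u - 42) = (u^2 - 25)/(u^2 - 4*u - 21)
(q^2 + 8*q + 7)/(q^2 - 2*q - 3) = (q + 7)/(q - 3)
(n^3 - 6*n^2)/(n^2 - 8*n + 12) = n^2/(n - 2)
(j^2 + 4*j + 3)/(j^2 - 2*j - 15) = (j + 1)/(j - 5)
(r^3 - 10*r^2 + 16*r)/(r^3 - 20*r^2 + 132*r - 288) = r*(r - 2)/(r^2 - 12*r + 36)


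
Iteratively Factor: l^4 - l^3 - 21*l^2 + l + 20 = (l + 1)*(l^3 - 2*l^2 - 19*l + 20) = (l - 5)*(l + 1)*(l^2 + 3*l - 4) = (l - 5)*(l - 1)*(l + 1)*(l + 4)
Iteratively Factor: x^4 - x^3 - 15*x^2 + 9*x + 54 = (x - 3)*(x^3 + 2*x^2 - 9*x - 18) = (x - 3)*(x + 3)*(x^2 - x - 6) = (x - 3)*(x + 2)*(x + 3)*(x - 3)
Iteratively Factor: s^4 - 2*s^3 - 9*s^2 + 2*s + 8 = (s + 2)*(s^3 - 4*s^2 - s + 4) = (s - 1)*(s + 2)*(s^2 - 3*s - 4) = (s - 4)*(s - 1)*(s + 2)*(s + 1)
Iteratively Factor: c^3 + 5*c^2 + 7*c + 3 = (c + 1)*(c^2 + 4*c + 3) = (c + 1)*(c + 3)*(c + 1)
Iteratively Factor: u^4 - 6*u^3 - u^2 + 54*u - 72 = (u - 3)*(u^3 - 3*u^2 - 10*u + 24) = (u - 3)*(u + 3)*(u^2 - 6*u + 8) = (u - 4)*(u - 3)*(u + 3)*(u - 2)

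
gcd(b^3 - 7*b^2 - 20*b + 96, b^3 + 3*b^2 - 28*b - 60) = 1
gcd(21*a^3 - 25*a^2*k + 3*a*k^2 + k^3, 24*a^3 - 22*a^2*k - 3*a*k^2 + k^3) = a - k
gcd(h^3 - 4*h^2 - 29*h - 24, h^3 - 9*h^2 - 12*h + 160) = h - 8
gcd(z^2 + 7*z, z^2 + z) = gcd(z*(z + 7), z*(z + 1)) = z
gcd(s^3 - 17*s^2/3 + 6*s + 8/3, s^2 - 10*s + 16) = s - 2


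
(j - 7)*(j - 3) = j^2 - 10*j + 21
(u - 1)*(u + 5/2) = u^2 + 3*u/2 - 5/2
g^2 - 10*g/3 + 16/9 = (g - 8/3)*(g - 2/3)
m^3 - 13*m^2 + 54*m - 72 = (m - 6)*(m - 4)*(m - 3)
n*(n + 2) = n^2 + 2*n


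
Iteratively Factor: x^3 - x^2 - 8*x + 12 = (x + 3)*(x^2 - 4*x + 4) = (x - 2)*(x + 3)*(x - 2)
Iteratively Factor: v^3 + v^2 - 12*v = (v)*(v^2 + v - 12) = v*(v - 3)*(v + 4)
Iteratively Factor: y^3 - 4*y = (y - 2)*(y^2 + 2*y) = y*(y - 2)*(y + 2)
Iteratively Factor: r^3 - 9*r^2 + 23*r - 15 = (r - 1)*(r^2 - 8*r + 15) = (r - 5)*(r - 1)*(r - 3)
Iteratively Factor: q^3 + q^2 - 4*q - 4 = (q + 1)*(q^2 - 4) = (q + 1)*(q + 2)*(q - 2)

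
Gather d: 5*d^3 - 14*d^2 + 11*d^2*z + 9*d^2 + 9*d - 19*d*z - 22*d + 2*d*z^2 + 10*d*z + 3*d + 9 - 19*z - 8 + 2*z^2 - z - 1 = 5*d^3 + d^2*(11*z - 5) + d*(2*z^2 - 9*z - 10) + 2*z^2 - 20*z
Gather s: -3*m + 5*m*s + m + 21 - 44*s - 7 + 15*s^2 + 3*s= -2*m + 15*s^2 + s*(5*m - 41) + 14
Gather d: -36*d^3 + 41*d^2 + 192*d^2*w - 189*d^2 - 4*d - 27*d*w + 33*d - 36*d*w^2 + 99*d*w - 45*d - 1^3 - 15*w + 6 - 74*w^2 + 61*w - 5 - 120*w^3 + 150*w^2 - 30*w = -36*d^3 + d^2*(192*w - 148) + d*(-36*w^2 + 72*w - 16) - 120*w^3 + 76*w^2 + 16*w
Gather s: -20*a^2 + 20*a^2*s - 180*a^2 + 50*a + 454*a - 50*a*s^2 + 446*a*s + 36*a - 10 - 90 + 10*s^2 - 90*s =-200*a^2 + 540*a + s^2*(10 - 50*a) + s*(20*a^2 + 446*a - 90) - 100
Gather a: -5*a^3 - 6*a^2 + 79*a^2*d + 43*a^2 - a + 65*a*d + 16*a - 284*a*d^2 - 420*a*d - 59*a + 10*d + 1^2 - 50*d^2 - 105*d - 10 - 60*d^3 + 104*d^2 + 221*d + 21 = -5*a^3 + a^2*(79*d + 37) + a*(-284*d^2 - 355*d - 44) - 60*d^3 + 54*d^2 + 126*d + 12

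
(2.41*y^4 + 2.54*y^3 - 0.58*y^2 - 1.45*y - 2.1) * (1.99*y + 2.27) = 4.7959*y^5 + 10.5253*y^4 + 4.6116*y^3 - 4.2021*y^2 - 7.4705*y - 4.767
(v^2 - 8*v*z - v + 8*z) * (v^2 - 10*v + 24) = v^4 - 8*v^3*z - 11*v^3 + 88*v^2*z + 34*v^2 - 272*v*z - 24*v + 192*z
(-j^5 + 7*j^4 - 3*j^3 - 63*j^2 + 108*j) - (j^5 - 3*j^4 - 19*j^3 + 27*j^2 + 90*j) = -2*j^5 + 10*j^4 + 16*j^3 - 90*j^2 + 18*j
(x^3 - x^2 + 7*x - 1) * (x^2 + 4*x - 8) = x^5 + 3*x^4 - 5*x^3 + 35*x^2 - 60*x + 8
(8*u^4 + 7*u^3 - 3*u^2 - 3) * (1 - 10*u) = -80*u^5 - 62*u^4 + 37*u^3 - 3*u^2 + 30*u - 3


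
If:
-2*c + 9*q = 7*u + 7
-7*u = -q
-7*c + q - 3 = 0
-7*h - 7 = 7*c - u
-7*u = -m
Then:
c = -17/54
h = -295/441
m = 43/54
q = 43/54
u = 43/378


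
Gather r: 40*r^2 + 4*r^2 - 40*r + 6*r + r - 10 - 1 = 44*r^2 - 33*r - 11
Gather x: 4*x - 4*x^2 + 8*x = -4*x^2 + 12*x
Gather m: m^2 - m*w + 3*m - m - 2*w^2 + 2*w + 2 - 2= m^2 + m*(2 - w) - 2*w^2 + 2*w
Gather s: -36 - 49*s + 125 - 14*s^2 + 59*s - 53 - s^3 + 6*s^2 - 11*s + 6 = -s^3 - 8*s^2 - s + 42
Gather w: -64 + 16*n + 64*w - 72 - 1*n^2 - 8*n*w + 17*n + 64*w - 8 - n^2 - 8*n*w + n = -2*n^2 + 34*n + w*(128 - 16*n) - 144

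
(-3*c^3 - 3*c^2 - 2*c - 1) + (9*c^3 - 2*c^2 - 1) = 6*c^3 - 5*c^2 - 2*c - 2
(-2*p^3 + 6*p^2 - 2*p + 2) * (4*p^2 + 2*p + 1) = -8*p^5 + 20*p^4 + 2*p^3 + 10*p^2 + 2*p + 2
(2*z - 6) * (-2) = 12 - 4*z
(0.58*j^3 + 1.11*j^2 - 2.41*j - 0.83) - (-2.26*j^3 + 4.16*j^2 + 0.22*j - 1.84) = 2.84*j^3 - 3.05*j^2 - 2.63*j + 1.01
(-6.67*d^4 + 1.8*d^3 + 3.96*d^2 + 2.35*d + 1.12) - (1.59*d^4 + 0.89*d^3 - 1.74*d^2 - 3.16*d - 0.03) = -8.26*d^4 + 0.91*d^3 + 5.7*d^2 + 5.51*d + 1.15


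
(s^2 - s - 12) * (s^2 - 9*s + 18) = s^4 - 10*s^3 + 15*s^2 + 90*s - 216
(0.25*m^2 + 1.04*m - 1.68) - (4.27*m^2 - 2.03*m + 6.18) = -4.02*m^2 + 3.07*m - 7.86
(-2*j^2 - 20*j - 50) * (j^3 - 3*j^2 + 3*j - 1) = -2*j^5 - 14*j^4 + 4*j^3 + 92*j^2 - 130*j + 50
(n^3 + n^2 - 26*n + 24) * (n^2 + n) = n^5 + 2*n^4 - 25*n^3 - 2*n^2 + 24*n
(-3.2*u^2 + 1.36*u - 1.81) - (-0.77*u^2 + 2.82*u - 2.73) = -2.43*u^2 - 1.46*u + 0.92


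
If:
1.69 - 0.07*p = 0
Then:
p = 24.14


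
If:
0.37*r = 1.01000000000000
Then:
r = 2.73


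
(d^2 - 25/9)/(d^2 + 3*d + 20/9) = (3*d - 5)/(3*d + 4)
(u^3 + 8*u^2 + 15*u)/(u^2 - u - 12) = u*(u + 5)/(u - 4)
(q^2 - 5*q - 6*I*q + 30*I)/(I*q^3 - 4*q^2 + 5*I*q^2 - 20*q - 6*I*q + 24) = (-I*q^2 + q*(-6 + 5*I) + 30)/(q^3 + q^2*(5 + 4*I) + q*(-6 + 20*I) - 24*I)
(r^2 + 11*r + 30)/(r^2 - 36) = (r + 5)/(r - 6)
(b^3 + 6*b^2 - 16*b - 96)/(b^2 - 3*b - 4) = (b^2 + 10*b + 24)/(b + 1)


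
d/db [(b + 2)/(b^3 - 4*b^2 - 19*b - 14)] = 2*(3 - b)/(b^4 - 12*b^3 + 22*b^2 + 84*b + 49)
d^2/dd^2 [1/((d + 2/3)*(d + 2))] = 6*(9*(d + 2)^2 + 3*(d + 2)*(3*d + 2) + (3*d + 2)^2)/((d + 2)^3*(3*d + 2)^3)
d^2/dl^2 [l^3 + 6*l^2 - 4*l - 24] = 6*l + 12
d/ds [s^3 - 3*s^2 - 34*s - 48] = 3*s^2 - 6*s - 34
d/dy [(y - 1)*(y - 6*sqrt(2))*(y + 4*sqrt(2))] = 3*y^2 - 4*sqrt(2)*y - 2*y - 48 + 2*sqrt(2)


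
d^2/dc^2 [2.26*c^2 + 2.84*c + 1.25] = 4.52000000000000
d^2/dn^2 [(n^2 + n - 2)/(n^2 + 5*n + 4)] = 4*(-2*n^3 - 9*n^2 - 21*n - 23)/(n^6 + 15*n^5 + 87*n^4 + 245*n^3 + 348*n^2 + 240*n + 64)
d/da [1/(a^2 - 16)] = -2*a/(a^2 - 16)^2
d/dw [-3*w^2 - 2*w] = -6*w - 2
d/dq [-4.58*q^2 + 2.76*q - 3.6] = 2.76 - 9.16*q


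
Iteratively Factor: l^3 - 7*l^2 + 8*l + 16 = (l - 4)*(l^2 - 3*l - 4) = (l - 4)*(l + 1)*(l - 4)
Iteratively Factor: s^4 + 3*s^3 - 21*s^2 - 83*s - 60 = (s + 1)*(s^3 + 2*s^2 - 23*s - 60) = (s + 1)*(s + 3)*(s^2 - s - 20) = (s + 1)*(s + 3)*(s + 4)*(s - 5)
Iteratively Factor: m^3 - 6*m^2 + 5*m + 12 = (m - 4)*(m^2 - 2*m - 3) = (m - 4)*(m - 3)*(m + 1)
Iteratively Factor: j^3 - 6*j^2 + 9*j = (j - 3)*(j^2 - 3*j) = j*(j - 3)*(j - 3)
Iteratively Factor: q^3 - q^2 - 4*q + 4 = (q - 2)*(q^2 + q - 2) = (q - 2)*(q + 2)*(q - 1)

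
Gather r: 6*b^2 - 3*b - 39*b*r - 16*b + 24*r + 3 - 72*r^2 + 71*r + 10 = 6*b^2 - 19*b - 72*r^2 + r*(95 - 39*b) + 13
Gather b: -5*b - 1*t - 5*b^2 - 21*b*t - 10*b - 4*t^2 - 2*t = -5*b^2 + b*(-21*t - 15) - 4*t^2 - 3*t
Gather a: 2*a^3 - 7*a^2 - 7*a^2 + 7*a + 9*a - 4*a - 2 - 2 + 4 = 2*a^3 - 14*a^2 + 12*a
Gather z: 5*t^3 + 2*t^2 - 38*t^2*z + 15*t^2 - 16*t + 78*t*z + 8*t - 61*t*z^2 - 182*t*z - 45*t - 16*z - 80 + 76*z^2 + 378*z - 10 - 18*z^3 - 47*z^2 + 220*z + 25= 5*t^3 + 17*t^2 - 53*t - 18*z^3 + z^2*(29 - 61*t) + z*(-38*t^2 - 104*t + 582) - 65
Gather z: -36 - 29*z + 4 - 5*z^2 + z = -5*z^2 - 28*z - 32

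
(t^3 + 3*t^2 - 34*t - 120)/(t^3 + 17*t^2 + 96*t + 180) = (t^2 - 2*t - 24)/(t^2 + 12*t + 36)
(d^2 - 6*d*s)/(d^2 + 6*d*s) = (d - 6*s)/(d + 6*s)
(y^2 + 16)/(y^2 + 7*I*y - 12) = (y - 4*I)/(y + 3*I)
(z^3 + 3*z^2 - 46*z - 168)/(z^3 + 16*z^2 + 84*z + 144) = (z - 7)/(z + 6)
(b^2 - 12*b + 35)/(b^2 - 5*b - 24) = (-b^2 + 12*b - 35)/(-b^2 + 5*b + 24)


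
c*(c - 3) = c^2 - 3*c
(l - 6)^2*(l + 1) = l^3 - 11*l^2 + 24*l + 36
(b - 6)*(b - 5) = b^2 - 11*b + 30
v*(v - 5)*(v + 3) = v^3 - 2*v^2 - 15*v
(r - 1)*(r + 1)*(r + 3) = r^3 + 3*r^2 - r - 3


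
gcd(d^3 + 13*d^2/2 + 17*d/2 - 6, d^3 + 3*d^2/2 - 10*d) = d + 4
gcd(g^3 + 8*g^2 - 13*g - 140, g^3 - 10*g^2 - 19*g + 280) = g + 5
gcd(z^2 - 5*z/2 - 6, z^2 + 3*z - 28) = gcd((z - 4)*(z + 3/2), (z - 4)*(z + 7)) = z - 4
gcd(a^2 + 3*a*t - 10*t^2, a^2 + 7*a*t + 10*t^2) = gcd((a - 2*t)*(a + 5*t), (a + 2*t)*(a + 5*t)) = a + 5*t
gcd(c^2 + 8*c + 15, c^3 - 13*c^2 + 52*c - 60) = 1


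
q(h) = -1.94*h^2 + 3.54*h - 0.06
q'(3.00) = -8.10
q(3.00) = -6.90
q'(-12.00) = 50.10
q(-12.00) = -321.90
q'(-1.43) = 9.09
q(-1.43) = -9.09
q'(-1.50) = 9.36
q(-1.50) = -9.74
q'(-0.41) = 5.13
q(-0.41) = -1.84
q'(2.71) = -6.97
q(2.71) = -4.71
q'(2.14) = -4.76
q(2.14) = -1.37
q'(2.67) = -6.82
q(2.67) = -4.44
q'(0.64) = 1.06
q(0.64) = 1.41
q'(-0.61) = 5.91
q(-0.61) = -2.94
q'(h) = 3.54 - 3.88*h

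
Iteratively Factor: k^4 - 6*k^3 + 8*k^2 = (k)*(k^3 - 6*k^2 + 8*k) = k^2*(k^2 - 6*k + 8) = k^2*(k - 4)*(k - 2)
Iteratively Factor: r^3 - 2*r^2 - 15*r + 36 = (r + 4)*(r^2 - 6*r + 9) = (r - 3)*(r + 4)*(r - 3)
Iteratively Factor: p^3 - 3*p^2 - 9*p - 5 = (p + 1)*(p^2 - 4*p - 5) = (p + 1)^2*(p - 5)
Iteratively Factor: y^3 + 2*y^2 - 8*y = (y + 4)*(y^2 - 2*y) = y*(y + 4)*(y - 2)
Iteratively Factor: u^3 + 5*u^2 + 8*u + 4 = (u + 2)*(u^2 + 3*u + 2) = (u + 2)^2*(u + 1)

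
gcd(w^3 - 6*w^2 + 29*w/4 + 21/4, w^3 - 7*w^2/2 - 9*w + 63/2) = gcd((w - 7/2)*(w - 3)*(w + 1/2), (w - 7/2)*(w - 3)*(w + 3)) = w^2 - 13*w/2 + 21/2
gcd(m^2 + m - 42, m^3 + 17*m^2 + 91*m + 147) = m + 7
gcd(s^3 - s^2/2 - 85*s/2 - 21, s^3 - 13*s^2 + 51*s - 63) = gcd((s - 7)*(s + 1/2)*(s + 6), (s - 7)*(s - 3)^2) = s - 7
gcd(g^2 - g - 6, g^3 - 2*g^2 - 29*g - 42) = g + 2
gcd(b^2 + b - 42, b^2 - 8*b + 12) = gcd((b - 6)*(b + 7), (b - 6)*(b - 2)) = b - 6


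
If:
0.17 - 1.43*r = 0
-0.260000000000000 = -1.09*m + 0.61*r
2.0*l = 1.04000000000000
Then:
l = 0.52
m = 0.31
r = 0.12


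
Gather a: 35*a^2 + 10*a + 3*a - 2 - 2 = 35*a^2 + 13*a - 4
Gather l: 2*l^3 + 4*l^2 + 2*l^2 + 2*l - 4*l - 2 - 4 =2*l^3 + 6*l^2 - 2*l - 6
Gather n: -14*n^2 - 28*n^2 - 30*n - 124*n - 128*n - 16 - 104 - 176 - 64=-42*n^2 - 282*n - 360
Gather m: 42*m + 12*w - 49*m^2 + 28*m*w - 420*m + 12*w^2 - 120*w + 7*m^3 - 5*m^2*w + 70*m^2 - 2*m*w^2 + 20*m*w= 7*m^3 + m^2*(21 - 5*w) + m*(-2*w^2 + 48*w - 378) + 12*w^2 - 108*w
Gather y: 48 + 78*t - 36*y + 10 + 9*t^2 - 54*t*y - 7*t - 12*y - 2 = 9*t^2 + 71*t + y*(-54*t - 48) + 56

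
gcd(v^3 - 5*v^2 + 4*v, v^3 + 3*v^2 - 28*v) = v^2 - 4*v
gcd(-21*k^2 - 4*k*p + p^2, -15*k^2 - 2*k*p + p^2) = 3*k + p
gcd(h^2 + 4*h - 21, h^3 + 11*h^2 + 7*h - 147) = h^2 + 4*h - 21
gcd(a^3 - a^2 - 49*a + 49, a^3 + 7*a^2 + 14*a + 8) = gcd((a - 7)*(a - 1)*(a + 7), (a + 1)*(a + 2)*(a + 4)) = 1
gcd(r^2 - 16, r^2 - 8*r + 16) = r - 4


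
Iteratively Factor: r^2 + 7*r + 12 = (r + 3)*(r + 4)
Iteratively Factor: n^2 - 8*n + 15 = (n - 3)*(n - 5)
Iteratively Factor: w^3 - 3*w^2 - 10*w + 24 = (w - 4)*(w^2 + w - 6) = (w - 4)*(w - 2)*(w + 3)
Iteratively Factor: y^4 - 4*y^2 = (y + 2)*(y^3 - 2*y^2) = (y - 2)*(y + 2)*(y^2) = y*(y - 2)*(y + 2)*(y)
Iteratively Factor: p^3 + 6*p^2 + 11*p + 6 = (p + 3)*(p^2 + 3*p + 2) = (p + 2)*(p + 3)*(p + 1)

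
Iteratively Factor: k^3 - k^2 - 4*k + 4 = (k - 1)*(k^2 - 4) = (k - 1)*(k + 2)*(k - 2)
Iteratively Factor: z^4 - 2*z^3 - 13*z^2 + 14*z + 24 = (z + 3)*(z^3 - 5*z^2 + 2*z + 8) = (z + 1)*(z + 3)*(z^2 - 6*z + 8) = (z - 2)*(z + 1)*(z + 3)*(z - 4)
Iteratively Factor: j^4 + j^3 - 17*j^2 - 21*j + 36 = (j + 3)*(j^3 - 2*j^2 - 11*j + 12) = (j - 1)*(j + 3)*(j^2 - j - 12) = (j - 1)*(j + 3)^2*(j - 4)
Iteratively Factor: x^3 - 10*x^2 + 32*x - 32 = (x - 4)*(x^2 - 6*x + 8) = (x - 4)^2*(x - 2)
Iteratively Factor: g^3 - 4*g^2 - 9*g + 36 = (g + 3)*(g^2 - 7*g + 12) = (g - 3)*(g + 3)*(g - 4)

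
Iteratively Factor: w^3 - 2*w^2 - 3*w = (w - 3)*(w^2 + w) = w*(w - 3)*(w + 1)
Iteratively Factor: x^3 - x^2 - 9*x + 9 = (x - 1)*(x^2 - 9) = (x - 1)*(x + 3)*(x - 3)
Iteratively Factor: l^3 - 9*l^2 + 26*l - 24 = (l - 3)*(l^2 - 6*l + 8) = (l - 4)*(l - 3)*(l - 2)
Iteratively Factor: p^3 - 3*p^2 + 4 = (p - 2)*(p^2 - p - 2) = (p - 2)*(p + 1)*(p - 2)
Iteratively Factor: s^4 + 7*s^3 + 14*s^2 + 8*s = (s + 2)*(s^3 + 5*s^2 + 4*s) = s*(s + 2)*(s^2 + 5*s + 4) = s*(s + 2)*(s + 4)*(s + 1)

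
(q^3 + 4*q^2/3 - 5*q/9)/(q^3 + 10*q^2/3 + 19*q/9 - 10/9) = q/(q + 2)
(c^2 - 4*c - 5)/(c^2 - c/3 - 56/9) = 9*(-c^2 + 4*c + 5)/(-9*c^2 + 3*c + 56)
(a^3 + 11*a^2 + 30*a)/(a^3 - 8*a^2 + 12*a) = (a^2 + 11*a + 30)/(a^2 - 8*a + 12)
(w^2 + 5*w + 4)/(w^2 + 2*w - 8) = (w + 1)/(w - 2)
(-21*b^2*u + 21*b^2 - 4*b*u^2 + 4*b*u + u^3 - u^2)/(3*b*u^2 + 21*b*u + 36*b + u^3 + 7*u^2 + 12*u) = (-7*b*u + 7*b + u^2 - u)/(u^2 + 7*u + 12)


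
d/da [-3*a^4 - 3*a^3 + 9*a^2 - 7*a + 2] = -12*a^3 - 9*a^2 + 18*a - 7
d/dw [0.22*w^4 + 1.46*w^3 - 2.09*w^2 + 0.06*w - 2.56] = 0.88*w^3 + 4.38*w^2 - 4.18*w + 0.06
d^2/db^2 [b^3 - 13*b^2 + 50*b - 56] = 6*b - 26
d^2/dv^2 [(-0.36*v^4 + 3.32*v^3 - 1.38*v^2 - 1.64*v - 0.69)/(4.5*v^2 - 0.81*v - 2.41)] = (-14.58*v^6 + 7.87320000000011*v^5 + 22.008024*v^4 - 11.356992*v^3 - 159.83676*v^2 + 24.072852*v - 25.498986)/(91.125*v^6 - 49.2075*v^5 - 137.55015*v^4 + 52.175259*v^3 + 73.665747*v^2 - 14.113683*v - 13.997521)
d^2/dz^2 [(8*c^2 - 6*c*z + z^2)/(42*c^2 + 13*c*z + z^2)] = 2*c*(6056*c^3 + 1068*c^2*z - 102*c*z^2 - 19*z^3)/(74088*c^6 + 68796*c^5*z + 26586*c^4*z^2 + 5473*c^3*z^3 + 633*c^2*z^4 + 39*c*z^5 + z^6)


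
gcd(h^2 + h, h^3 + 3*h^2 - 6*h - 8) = h + 1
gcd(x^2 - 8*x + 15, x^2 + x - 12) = x - 3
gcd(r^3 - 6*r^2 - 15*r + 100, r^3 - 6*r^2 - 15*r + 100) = r^3 - 6*r^2 - 15*r + 100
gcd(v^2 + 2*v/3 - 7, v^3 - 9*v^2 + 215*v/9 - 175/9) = v - 7/3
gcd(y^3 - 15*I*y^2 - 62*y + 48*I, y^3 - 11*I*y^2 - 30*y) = y - 6*I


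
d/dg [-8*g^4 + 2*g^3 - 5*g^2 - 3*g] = -32*g^3 + 6*g^2 - 10*g - 3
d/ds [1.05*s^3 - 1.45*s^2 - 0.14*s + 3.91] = 3.15*s^2 - 2.9*s - 0.14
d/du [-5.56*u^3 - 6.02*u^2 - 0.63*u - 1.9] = -16.68*u^2 - 12.04*u - 0.63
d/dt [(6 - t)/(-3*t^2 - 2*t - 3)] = 3*(-t^2 + 12*t + 5)/(9*t^4 + 12*t^3 + 22*t^2 + 12*t + 9)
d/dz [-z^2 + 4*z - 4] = 4 - 2*z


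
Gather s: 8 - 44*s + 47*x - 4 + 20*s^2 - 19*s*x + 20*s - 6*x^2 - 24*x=20*s^2 + s*(-19*x - 24) - 6*x^2 + 23*x + 4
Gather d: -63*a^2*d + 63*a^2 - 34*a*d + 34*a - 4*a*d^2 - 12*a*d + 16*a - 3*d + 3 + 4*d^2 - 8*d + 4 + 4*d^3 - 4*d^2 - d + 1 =63*a^2 - 4*a*d^2 + 50*a + 4*d^3 + d*(-63*a^2 - 46*a - 12) + 8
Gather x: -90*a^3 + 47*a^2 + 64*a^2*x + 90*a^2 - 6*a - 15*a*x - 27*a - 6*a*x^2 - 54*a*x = -90*a^3 + 137*a^2 - 6*a*x^2 - 33*a + x*(64*a^2 - 69*a)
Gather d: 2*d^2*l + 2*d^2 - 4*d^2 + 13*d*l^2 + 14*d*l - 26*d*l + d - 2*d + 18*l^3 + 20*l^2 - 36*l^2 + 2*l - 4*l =d^2*(2*l - 2) + d*(13*l^2 - 12*l - 1) + 18*l^3 - 16*l^2 - 2*l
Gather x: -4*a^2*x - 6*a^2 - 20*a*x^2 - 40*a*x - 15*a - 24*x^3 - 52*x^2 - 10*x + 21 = -6*a^2 - 15*a - 24*x^3 + x^2*(-20*a - 52) + x*(-4*a^2 - 40*a - 10) + 21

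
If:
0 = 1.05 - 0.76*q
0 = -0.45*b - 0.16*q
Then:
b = -0.49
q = 1.38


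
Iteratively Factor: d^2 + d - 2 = (d + 2)*(d - 1)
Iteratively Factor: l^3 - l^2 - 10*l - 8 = (l - 4)*(l^2 + 3*l + 2) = (l - 4)*(l + 2)*(l + 1)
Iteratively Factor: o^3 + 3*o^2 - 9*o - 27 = (o + 3)*(o^2 - 9) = (o + 3)^2*(o - 3)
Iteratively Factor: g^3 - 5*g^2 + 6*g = (g - 2)*(g^2 - 3*g) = (g - 3)*(g - 2)*(g)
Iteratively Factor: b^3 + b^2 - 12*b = (b - 3)*(b^2 + 4*b) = (b - 3)*(b + 4)*(b)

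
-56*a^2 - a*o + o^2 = (-8*a + o)*(7*a + o)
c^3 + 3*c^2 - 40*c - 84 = (c - 6)*(c + 2)*(c + 7)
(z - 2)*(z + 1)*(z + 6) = z^3 + 5*z^2 - 8*z - 12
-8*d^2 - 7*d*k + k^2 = (-8*d + k)*(d + k)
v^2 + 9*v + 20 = (v + 4)*(v + 5)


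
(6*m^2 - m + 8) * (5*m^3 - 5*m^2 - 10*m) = 30*m^5 - 35*m^4 - 15*m^3 - 30*m^2 - 80*m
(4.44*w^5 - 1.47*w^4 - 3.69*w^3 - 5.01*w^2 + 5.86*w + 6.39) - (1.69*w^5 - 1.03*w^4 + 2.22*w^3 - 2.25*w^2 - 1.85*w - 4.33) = 2.75*w^5 - 0.44*w^4 - 5.91*w^3 - 2.76*w^2 + 7.71*w + 10.72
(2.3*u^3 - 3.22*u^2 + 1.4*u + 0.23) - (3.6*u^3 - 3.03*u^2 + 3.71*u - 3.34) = -1.3*u^3 - 0.19*u^2 - 2.31*u + 3.57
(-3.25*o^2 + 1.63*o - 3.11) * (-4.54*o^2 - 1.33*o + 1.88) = 14.755*o^4 - 3.0777*o^3 + 5.8415*o^2 + 7.2007*o - 5.8468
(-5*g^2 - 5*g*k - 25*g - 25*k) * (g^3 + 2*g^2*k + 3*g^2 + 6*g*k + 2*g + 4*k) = -5*g^5 - 15*g^4*k - 40*g^4 - 10*g^3*k^2 - 120*g^3*k - 85*g^3 - 80*g^2*k^2 - 255*g^2*k - 50*g^2 - 170*g*k^2 - 150*g*k - 100*k^2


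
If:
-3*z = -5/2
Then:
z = 5/6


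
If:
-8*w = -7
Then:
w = 7/8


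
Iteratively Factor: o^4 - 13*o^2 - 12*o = (o + 3)*(o^3 - 3*o^2 - 4*o) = (o - 4)*(o + 3)*(o^2 + o) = (o - 4)*(o + 1)*(o + 3)*(o)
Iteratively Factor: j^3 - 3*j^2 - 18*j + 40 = (j - 5)*(j^2 + 2*j - 8) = (j - 5)*(j - 2)*(j + 4)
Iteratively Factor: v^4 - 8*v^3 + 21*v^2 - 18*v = (v - 2)*(v^3 - 6*v^2 + 9*v) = (v - 3)*(v - 2)*(v^2 - 3*v) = (v - 3)^2*(v - 2)*(v)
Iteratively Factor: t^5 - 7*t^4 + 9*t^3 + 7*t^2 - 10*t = (t - 5)*(t^4 - 2*t^3 - t^2 + 2*t) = t*(t - 5)*(t^3 - 2*t^2 - t + 2) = t*(t - 5)*(t - 2)*(t^2 - 1) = t*(t - 5)*(t - 2)*(t + 1)*(t - 1)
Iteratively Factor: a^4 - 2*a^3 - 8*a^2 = (a + 2)*(a^3 - 4*a^2) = (a - 4)*(a + 2)*(a^2) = a*(a - 4)*(a + 2)*(a)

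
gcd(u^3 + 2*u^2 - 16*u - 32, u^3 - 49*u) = 1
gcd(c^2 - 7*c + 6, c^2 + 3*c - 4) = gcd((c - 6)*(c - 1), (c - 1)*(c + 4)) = c - 1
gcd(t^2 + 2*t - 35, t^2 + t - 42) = t + 7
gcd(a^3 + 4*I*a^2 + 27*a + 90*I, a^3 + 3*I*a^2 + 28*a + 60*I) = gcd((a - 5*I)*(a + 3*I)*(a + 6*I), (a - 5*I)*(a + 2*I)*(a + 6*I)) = a^2 + I*a + 30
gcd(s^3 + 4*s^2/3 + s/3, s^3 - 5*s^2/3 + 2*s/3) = s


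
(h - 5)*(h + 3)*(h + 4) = h^3 + 2*h^2 - 23*h - 60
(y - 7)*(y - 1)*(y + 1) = y^3 - 7*y^2 - y + 7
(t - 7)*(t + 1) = t^2 - 6*t - 7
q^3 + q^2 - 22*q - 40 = (q - 5)*(q + 2)*(q + 4)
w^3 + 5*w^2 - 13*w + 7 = (w - 1)^2*(w + 7)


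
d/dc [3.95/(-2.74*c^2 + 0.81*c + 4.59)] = (21.646*c - 3.1995)/(-2.74*c^2 + 0.81*c + 4.59)^2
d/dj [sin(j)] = cos(j)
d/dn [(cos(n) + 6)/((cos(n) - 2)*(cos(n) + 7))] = (cos(n)^2 + 12*cos(n) + 44)*sin(n)/((cos(n) - 2)^2*(cos(n) + 7)^2)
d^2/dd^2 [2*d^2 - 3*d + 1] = 4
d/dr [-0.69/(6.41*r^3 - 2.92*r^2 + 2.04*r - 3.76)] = (13.2687*r^2 - 4.0296*r + 1.4076)/(6.41*r^3 - 2.92*r^2 + 2.04*r - 3.76)^2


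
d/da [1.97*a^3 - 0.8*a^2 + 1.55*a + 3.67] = 5.91*a^2 - 1.6*a + 1.55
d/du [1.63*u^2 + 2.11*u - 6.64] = 3.26*u + 2.11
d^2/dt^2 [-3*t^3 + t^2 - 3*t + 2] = 2 - 18*t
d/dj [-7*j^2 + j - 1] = 1 - 14*j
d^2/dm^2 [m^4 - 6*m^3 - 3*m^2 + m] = 12*m^2 - 36*m - 6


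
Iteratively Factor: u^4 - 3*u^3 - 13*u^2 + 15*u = (u - 1)*(u^3 - 2*u^2 - 15*u) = u*(u - 1)*(u^2 - 2*u - 15) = u*(u - 5)*(u - 1)*(u + 3)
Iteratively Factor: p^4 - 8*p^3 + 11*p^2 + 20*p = (p + 1)*(p^3 - 9*p^2 + 20*p) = (p - 5)*(p + 1)*(p^2 - 4*p) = (p - 5)*(p - 4)*(p + 1)*(p)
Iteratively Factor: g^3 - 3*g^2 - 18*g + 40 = (g - 5)*(g^2 + 2*g - 8) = (g - 5)*(g + 4)*(g - 2)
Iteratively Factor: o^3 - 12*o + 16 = (o - 2)*(o^2 + 2*o - 8) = (o - 2)*(o + 4)*(o - 2)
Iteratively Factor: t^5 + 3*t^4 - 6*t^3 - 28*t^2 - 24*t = (t + 2)*(t^4 + t^3 - 8*t^2 - 12*t) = (t - 3)*(t + 2)*(t^3 + 4*t^2 + 4*t) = t*(t - 3)*(t + 2)*(t^2 + 4*t + 4) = t*(t - 3)*(t + 2)^2*(t + 2)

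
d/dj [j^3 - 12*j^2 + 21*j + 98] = 3*j^2 - 24*j + 21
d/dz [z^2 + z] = 2*z + 1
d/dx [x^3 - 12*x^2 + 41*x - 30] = 3*x^2 - 24*x + 41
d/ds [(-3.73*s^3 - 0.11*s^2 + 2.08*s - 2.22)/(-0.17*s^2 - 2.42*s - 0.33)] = (0.6341*s^4 + 18.0532*s^3 + 4.3125*s^2 - 0.682200000000001*s - 6.0588)/(0.0289*s^4 + 0.8228*s^3 + 5.9686*s^2 + 1.5972*s + 0.1089)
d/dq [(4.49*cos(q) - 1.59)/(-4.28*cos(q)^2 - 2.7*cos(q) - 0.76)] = (-19.2172*cos(q)^2 + 13.6104*cos(q) + 7.7054)*sin(q)/(18.3184*cos(q)^4 + 23.112*cos(q)^3 + 13.7956*cos(q)^2 + 4.104*cos(q) + 0.5776)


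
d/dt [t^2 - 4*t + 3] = 2*t - 4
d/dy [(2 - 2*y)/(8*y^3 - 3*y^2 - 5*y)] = 2*(16*y + 5)/(y^2*(64*y^2 + 80*y + 25))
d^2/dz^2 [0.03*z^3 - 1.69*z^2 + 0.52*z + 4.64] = 0.18*z - 3.38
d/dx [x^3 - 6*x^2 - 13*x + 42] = 3*x^2 - 12*x - 13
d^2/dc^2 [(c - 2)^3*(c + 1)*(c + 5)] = 20*c^3 - 114*c + 68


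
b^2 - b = b*(b - 1)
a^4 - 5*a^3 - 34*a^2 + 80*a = a*(a - 8)*(a - 2)*(a + 5)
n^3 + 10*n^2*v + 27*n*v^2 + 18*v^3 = (n + v)*(n + 3*v)*(n + 6*v)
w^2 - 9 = (w - 3)*(w + 3)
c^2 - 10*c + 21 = (c - 7)*(c - 3)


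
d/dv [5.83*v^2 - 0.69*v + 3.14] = 11.66*v - 0.69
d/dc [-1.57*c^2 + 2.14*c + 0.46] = 2.14 - 3.14*c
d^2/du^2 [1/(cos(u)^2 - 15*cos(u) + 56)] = (-4*sin(u)^4 + 3*sin(u)^2 - 3585*cos(u)/4 + 45*cos(3*u)/4 + 339)/((cos(u) - 8)^3*(cos(u) - 7)^3)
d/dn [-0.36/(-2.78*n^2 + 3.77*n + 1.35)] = (1.3572 - 2.0016*n)/(-2.78*n^2 + 3.77*n + 1.35)^2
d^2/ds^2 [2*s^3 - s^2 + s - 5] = 12*s - 2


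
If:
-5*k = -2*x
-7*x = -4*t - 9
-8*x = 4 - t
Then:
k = -2/5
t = -4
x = -1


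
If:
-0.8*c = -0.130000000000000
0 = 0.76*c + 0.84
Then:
No Solution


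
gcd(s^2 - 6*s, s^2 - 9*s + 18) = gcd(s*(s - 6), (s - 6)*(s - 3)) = s - 6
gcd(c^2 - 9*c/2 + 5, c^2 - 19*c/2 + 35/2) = c - 5/2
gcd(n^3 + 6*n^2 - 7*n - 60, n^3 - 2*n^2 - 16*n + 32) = n + 4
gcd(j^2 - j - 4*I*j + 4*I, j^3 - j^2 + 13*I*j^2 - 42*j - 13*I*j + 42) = j - 1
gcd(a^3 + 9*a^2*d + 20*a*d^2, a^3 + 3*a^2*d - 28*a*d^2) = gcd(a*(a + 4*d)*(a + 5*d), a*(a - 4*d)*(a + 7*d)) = a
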